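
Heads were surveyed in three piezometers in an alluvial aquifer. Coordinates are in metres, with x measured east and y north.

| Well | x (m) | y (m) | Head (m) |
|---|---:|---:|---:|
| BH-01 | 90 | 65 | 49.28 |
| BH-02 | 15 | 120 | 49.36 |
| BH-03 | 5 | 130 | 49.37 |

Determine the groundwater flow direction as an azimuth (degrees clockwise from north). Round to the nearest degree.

Taking BH-01 as reference: BH-02−BH-01 = (-75, 55, +0.08); BH-03−BH-01 = (-85, 65, +0.09).
Solve a·Δx + b·Δy = Δh: det = (-75)·65 − (-85)·55 = -200.
∂h/∂x = [(+0.08)·65 − (+0.09)·55] / -200 = -0.001250
∂h/∂y = [(-75)·(+0.09) − (-85)·(+0.08)] / -200 = -0.0002500
Flow direction (−∇h) has components (+0.001250 E, +0.0002500 N).
Azimuth = atan2(E, N) = atan2(+0.001250, +0.0002500) = 78.7° ≈ 079°.

079°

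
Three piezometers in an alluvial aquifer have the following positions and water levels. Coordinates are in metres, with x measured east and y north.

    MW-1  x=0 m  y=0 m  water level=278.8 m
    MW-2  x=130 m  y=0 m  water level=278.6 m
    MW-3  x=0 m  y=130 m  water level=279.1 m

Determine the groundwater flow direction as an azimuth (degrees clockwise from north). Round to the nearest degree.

146°

∂h/∂x = (278.6 − 278.8) / (130 − 0) = -0.001538
∂h/∂y = (279.1 − 278.8) / (130 − 0) = +0.002308
Flow direction (−∇h) has components (+0.001538 E, -0.002308 N).
Azimuth = atan2(E, N) = atan2(+0.001538, -0.002308) = 146.3° ≈ 146°.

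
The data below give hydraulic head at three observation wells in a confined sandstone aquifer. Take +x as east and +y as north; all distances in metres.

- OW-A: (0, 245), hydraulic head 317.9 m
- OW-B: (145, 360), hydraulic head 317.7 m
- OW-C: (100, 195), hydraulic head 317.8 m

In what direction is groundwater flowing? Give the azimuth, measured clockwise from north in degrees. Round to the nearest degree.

076°

Differences from OW-A: to OW-B (Δx, Δy, Δh) = (145, 115, -0.2); to OW-C = (100, -50, -0.1).
Determinant of the coordinate differences = 145·(-50) − 100·115 = -18750.
∂h/∂x = [(-0.2)·(-50) − (-0.1)·115] / -18750 = -0.001147
∂h/∂y = [145·(-0.1) − 100·(-0.2)] / -18750 = -0.0002933
Flow direction (−∇h) has components (+0.001147 E, +0.0002933 N).
Azimuth = atan2(E, N) = atan2(+0.001147, +0.0002933) = 75.7° ≈ 076°.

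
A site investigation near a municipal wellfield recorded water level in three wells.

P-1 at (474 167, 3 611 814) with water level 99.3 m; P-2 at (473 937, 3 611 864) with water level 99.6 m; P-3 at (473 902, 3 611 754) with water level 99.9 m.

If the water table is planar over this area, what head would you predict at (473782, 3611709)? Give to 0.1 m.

100.2 m

Three-point gradient (reference P-1): Δ to P-2 = (-230, 50, +0.3), Δ to P-3 = (-265, -60, +0.6).
∂h/∂x = -0.001774, ∂h/∂y = -0.002163 (det = 27050).
h(473782, 3611709) = 99.3 + (-0.001774)·(-385) + (-0.002163)·(-105) = 99.3 +0.683 +0.227 = 100.210 m.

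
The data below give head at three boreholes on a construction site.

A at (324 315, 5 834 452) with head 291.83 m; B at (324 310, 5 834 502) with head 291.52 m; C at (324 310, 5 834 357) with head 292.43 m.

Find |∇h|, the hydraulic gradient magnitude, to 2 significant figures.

With h = a·x + b·y + c and A as origin, the differences give:
  (-5)·a + 50·b = -0.31
  (-5)·a + (-95)·b = +0.60
Eliminate b (×(-95) and ×50, subtract): 725·a = -0.550 → a = ∂h/∂x = -0.0007586
Back-substitute: b = ∂h/∂y = -0.006276.
|∇h| = √(-0.0007586² + -0.006276²) = 0.006322

0.0063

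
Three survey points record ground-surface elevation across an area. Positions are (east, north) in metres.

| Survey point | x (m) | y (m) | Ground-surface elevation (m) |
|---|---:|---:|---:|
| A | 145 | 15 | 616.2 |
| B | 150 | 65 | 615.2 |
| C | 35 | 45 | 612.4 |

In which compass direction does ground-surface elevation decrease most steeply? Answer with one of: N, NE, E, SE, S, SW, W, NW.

NW

With z = a·x + b·y + c and A as origin, the differences give:
  5·a + 50·b = -1.0
  (-110)·a + 30·b = -3.8
Eliminate b (×30 and ×50, subtract): 5650·a = 160.00 → a = ∂z/∂x = +0.02832
Back-substitute: b = ∂z/∂y = -0.02283.
Steepest decrease is along −∇f = (-0.02832 E, +0.02283 N) → northwest.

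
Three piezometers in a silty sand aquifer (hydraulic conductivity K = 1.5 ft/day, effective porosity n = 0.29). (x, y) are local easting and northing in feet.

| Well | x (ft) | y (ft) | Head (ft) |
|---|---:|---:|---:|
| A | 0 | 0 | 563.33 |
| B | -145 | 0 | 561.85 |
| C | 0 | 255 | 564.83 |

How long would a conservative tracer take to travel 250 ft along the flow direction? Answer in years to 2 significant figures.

11 years

∂h/∂x = (561.85 − 563.33) / (-145 − 0) = +0.01021
∂h/∂y = (564.83 − 563.33) / (255 − 0) = +0.005882
|∇h| = √(0.01021² + 0.005882²) = 0.01178
Seepage velocity v = K·i/n = 1.5 × 0.01178 / 0.29 = 0.06093 ft/day.
t = 250 / 0.06093 = 4103 days = 11.2 years.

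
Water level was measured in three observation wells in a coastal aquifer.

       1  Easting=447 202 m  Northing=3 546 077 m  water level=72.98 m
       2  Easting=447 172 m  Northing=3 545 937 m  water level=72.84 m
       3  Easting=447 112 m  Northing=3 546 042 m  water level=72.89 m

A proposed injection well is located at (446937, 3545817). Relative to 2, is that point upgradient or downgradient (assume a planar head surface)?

downgradient

With h = a·x + b·y + c and 1 as origin, the differences give:
  (-30)·a + (-140)·b = -0.14
  (-90)·a + (-35)·b = -0.09
Eliminate b (×(-35) and ×(-140), subtract): -11550·a = -7.700 → a = ∂h/∂x = +0.0006667
Back-substitute: b = ∂h/∂y = +0.0008571.
Head at (446937, 3545817) = 72.98 + (+0.0006667)·(-265) + (+0.0008571)·(-260) = 72.58 m.
That is lower than the 72.84 m at 2, so the point is downgradient.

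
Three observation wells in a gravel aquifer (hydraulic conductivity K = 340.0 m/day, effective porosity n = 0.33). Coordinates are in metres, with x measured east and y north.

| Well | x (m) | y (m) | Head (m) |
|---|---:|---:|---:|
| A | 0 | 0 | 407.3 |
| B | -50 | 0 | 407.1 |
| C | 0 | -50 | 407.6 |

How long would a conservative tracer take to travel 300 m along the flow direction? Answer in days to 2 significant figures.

∂h/∂x = (407.1 − 407.3) / (-50 − 0) = +0.004000
∂h/∂y = (407.6 − 407.3) / (-50 − 0) = -0.006000
|∇h| = √(0.004000² + -0.006000²) = 0.007211
Seepage velocity v = K·i/n = 340.0 × 0.007211 / 0.33 = 7.43 m/day.
t = 300 / 7.43 = 40.38 days.

40 days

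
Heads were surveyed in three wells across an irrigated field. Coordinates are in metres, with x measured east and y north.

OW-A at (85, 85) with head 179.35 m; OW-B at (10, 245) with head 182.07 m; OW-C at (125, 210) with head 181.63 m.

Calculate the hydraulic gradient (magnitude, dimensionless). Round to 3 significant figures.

0.0178

Taking OW-A as reference: OW-B−OW-A = (-75, 160, +2.72); OW-C−OW-A = (40, 125, +2.28).
Determinant of the coordinate differences = (-75)·125 − 40·160 = -15775.
∂h/∂x = [(+2.72)·125 − (+2.28)·160] / -15775 = +0.001572
∂h/∂y = [(-75)·(+2.28) − 40·(+2.72)] / -15775 = +0.01774
|∇h| = √(0.001572² + 0.01774²) = 0.01781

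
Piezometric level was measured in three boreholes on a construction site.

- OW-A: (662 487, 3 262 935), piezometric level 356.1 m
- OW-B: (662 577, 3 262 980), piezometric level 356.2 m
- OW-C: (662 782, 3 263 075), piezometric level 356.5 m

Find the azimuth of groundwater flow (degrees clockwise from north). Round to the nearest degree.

328°

Three-point gradient (reference OW-A): Δ to OW-B = (90, 45, +0.1), Δ to OW-C = (295, 140, +0.4).
∂h/∂x = +0.005926, ∂h/∂y = -0.009630 (det = -675).
Flow direction (−∇h) has components (-0.005926 E, +0.009630 N).
Azimuth = atan2(E, N) = atan2(-0.005926, +0.009630) = 328.4° ≈ 328°.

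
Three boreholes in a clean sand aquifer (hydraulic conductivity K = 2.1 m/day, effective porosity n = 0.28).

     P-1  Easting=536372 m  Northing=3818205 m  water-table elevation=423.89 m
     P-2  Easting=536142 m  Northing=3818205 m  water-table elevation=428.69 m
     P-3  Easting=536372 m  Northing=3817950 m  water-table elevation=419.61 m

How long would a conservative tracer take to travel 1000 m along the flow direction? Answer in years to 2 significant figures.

∂h/∂x = (428.69 − 423.89) / (536142 − 536372) = -0.02087
∂h/∂y = (419.61 − 423.89) / (3817950 − 3818205) = +0.01678
|∇h| = √(-0.02087² + 0.01678²) = 0.02678
Seepage velocity v = K·i/n = 2.1 × 0.02678 / 0.28 = 0.2009 m/day.
t = 1000 / 0.2009 = 4978 days = 13.6 years.

14 years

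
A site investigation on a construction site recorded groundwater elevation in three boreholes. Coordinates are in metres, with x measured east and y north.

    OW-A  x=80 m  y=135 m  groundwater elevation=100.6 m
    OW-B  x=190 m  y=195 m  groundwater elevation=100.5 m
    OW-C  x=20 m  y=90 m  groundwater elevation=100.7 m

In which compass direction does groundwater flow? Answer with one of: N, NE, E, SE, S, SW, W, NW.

Taking OW-A as reference: OW-B−OW-A = (110, 60, -0.1); OW-C−OW-A = (-60, -45, +0.1).
Solve a·Δx + b·Δy = Δh: det = 110·(-45) − (-60)·60 = -1350.
∂h/∂x = [(-0.1)·(-45) − (+0.1)·60] / -1350 = +0.001111
∂h/∂y = [110·(+0.1) − (-60)·(-0.1)] / -1350 = -0.003704
Flow = −∇h = (-0.001111 east, +0.003704 north), which points north.

N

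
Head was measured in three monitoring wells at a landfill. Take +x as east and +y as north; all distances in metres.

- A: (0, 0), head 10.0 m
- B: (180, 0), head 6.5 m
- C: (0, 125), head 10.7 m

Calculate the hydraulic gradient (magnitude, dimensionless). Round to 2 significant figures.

∂h/∂x = (6.5 − 10.0) / (180 − 0) = -0.01944
∂h/∂y = (10.7 − 10.0) / (125 − 0) = +0.005600
|∇h| = √(-0.01944² + 0.005600²) = 0.02023

0.020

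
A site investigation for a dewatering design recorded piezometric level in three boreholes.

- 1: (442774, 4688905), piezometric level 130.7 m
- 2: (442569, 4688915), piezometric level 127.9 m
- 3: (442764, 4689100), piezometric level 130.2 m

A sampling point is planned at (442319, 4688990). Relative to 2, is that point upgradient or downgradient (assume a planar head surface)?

downgradient

With h = a·x + b·y + c and 1 as origin, the differences give:
  (-205)·a + 10·b = -2.8
  (-10)·a + 195·b = -0.5
Eliminate b (×195 and ×10, subtract): -39875·a = -541.00 → a = ∂h/∂x = +0.01357
Back-substitute: b = ∂h/∂y = -0.001868.
Head at (442319, 4688990) = 130.7 + (+0.01357)·(-455) + (-0.001868)·(85) = 124.37 m.
That is lower than the 127.9 m at 2, so the point is downgradient.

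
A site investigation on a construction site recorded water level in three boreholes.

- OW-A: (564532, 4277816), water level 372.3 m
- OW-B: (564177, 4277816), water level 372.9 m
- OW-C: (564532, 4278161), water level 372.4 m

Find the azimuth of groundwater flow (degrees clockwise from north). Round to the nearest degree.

100°

∂h/∂x = (372.9 − 372.3) / (564177 − 564532) = -0.001690
∂h/∂y = (372.4 − 372.3) / (4278161 − 4277816) = +0.0002899
Flow direction (−∇h) has components (+0.001690 E, -0.0002899 N).
Azimuth = atan2(E, N) = atan2(+0.001690, -0.0002899) = 99.7° ≈ 100°.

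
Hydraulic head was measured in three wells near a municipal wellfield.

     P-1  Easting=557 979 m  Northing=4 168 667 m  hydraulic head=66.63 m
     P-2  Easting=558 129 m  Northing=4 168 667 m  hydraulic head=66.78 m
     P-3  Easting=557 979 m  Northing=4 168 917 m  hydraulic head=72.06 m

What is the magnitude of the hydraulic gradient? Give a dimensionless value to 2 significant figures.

∂h/∂x = (66.78 − 66.63) / (558129 − 557979) = +0.001000
∂h/∂y = (72.06 − 66.63) / (4168917 − 4168667) = +0.02172
|∇h| = √(0.001000² + 0.02172²) = 0.02174

0.022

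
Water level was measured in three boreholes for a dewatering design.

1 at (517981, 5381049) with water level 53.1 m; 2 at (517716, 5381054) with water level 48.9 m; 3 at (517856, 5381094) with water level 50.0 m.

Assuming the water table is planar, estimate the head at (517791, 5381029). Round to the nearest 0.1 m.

50.7 m

Differences from 1: to 2 (Δx, Δy, Δh) = (-265, 5, -4.2); to 3 = (-125, 45, -3.1).
Solve a·Δx + b·Δy = Δh: det = (-265)·45 − (-125)·5 = -11300.
∂h/∂x = [(-4.2)·45 − (-3.1)·5] / -11300 = +0.01535
∂h/∂y = [(-265)·(-3.1) − (-125)·(-4.2)] / -11300 = -0.02624
h(517791, 5381029) = 53.1 + (+0.01535)·(-190) + (-0.02624)·(-20) = 53.1 -2.917 +0.525 = 50.708 m.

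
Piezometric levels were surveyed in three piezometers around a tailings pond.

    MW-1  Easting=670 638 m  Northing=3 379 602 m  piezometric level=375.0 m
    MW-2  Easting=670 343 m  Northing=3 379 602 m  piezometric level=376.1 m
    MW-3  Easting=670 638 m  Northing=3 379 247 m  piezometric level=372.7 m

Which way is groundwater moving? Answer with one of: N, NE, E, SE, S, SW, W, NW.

∂h/∂x = (376.1 − 375.0) / (670343 − 670638) = -0.003729
∂h/∂y = (372.7 − 375.0) / (3379247 − 3379602) = +0.006479
Flow = −∇h = (+0.003729 east, -0.006479 north), which points southeast.

SE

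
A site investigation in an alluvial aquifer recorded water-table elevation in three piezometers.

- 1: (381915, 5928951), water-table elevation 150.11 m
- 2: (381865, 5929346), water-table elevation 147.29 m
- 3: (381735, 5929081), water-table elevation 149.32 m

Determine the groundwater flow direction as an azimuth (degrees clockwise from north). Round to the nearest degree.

007°

Three-point gradient (reference 1): Δ to 2 = (-50, 395, -2.82), Δ to 3 = (-180, 130, -0.79).
∂h/∂x = -0.0008444, ∂h/∂y = -0.007246 (det = 64600).
Flow direction (−∇h) has components (+0.0008444 E, +0.007246 N).
Azimuth = atan2(E, N) = atan2(+0.0008444, +0.007246) = 6.6° ≈ 007°.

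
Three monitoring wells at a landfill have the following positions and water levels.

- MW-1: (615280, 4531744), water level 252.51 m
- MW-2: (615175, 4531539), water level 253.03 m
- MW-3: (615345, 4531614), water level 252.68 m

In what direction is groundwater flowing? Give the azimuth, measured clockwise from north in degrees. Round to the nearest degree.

032°

With h = a·x + b·y + c and MW-1 as origin, the differences give:
  (-105)·a + (-205)·b = +0.52
  65·a + (-130)·b = +0.17
Eliminate b (×(-130) and ×(-205), subtract): 26975·a = -32.750 → a = ∂h/∂x = -0.001214
Back-substitute: b = ∂h/∂y = -0.001915.
Flow direction (−∇h) has components (+0.001214 E, +0.001915 N).
Azimuth = atan2(E, N) = atan2(+0.001214, +0.001915) = 32.4° ≈ 032°.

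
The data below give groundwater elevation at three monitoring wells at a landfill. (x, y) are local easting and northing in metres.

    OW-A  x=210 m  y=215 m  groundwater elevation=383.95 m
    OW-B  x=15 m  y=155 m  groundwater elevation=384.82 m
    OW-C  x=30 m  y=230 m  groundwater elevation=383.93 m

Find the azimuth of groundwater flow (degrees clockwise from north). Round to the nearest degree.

Taking OW-A as reference: OW-B−OW-A = (-195, -60, +0.87); OW-C−OW-A = (-180, 15, -0.02).
Solve a·Δx + b·Δy = Δh: det = (-195)·15 − (-180)·(-60) = -13725.
∂h/∂x = [(+0.87)·15 − (-0.02)·(-60)] / -13725 = -0.0008634
∂h/∂y = [(-195)·(-0.02) − (-180)·(+0.87)] / -13725 = -0.01169
Flow direction (−∇h) has components (+0.0008634 E, +0.01169 N).
Azimuth = atan2(E, N) = atan2(+0.0008634, +0.01169) = 4.2° ≈ 004°.

004°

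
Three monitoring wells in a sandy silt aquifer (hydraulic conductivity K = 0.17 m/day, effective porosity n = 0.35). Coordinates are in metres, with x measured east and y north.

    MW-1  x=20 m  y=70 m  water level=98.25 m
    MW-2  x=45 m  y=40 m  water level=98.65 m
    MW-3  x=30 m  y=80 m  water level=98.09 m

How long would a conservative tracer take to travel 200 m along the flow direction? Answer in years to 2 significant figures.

77 years

With h = a·x + b·y + c and MW-1 as origin, the differences give:
  25·a + (-30)·b = +0.40
  10·a + 10·b = -0.16
Eliminate b (×10 and ×(-30), subtract): 550·a = -0.800 → a = ∂h/∂x = -0.001455
Back-substitute: b = ∂h/∂y = -0.01455.
|∇h| = √(-0.001455² + -0.01455²) = 0.01462
Seepage velocity v = K·i/n = 0.17 × 0.01462 / 0.35 = 0.007101 m/day.
t = 200 / 0.007101 = 2.817e+04 days = 77.1 years.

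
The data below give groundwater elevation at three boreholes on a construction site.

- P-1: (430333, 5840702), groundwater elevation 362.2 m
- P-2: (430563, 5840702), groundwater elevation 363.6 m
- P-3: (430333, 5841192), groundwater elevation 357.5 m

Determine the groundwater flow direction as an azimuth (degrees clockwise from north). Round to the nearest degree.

328°

∂h/∂x = (363.6 − 362.2) / (430563 − 430333) = +0.006087
∂h/∂y = (357.5 − 362.2) / (5841192 − 5840702) = -0.009592
Flow direction (−∇h) has components (-0.006087 E, +0.009592 N).
Azimuth = atan2(E, N) = atan2(-0.006087, +0.009592) = 327.6° ≈ 328°.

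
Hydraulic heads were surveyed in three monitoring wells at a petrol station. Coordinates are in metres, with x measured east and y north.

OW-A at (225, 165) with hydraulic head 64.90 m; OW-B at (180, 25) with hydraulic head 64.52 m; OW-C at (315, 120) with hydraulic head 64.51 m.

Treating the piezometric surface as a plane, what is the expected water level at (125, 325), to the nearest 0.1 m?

Differences from OW-A: to OW-B (Δx, Δy, Δh) = (-45, -140, -0.38); to OW-C = (90, -45, -0.39).
Solve a·Δx + b·Δy = Δh: det = (-45)·(-45) − 90·(-140) = 14625.
∂h/∂x = [(-0.38)·(-45) − (-0.39)·(-140)] / 14625 = -0.002564
∂h/∂y = [(-45)·(-0.39) − 90·(-0.38)] / 14625 = +0.003538
h(125, 325) = 64.90 + (-0.002564)·(-100) + (+0.003538)·(160) = 64.90 +0.256 +0.566 = 65.723 m.

65.7 m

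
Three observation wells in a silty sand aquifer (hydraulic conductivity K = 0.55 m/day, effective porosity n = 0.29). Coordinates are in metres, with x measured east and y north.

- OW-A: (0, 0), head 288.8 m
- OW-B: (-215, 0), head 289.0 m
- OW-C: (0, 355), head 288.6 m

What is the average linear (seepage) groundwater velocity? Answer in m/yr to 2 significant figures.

0.75 m/yr

∂h/∂x = (289.0 − 288.8) / (-215 − 0) = -0.0009302
∂h/∂y = (288.6 − 288.8) / (355 − 0) = -0.0005634
|∇h| = √(-0.0009302² + -0.0005634²) = 0.001088
Seepage velocity v = K·i/n = 0.55 × 0.001088 / 0.29 = 0.002063 m/day = 0.7535 m/yr.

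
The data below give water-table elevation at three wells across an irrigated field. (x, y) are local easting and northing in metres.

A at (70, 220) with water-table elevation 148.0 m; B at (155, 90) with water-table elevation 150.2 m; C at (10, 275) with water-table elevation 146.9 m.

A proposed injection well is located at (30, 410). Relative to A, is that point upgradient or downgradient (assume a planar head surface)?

downgradient

With h = a·x + b·y + c and A as origin, the differences give:
  85·a + (-130)·b = +2.2
  (-60)·a + 55·b = -1.1
Eliminate b (×55 and ×(-130), subtract): -3125·a = -22.00 → a = ∂h/∂x = +0.007040
Back-substitute: b = ∂h/∂y = -0.01232.
Head at (30, 410) = 148.0 + (+0.007040)·(-40) + (-0.01232)·(190) = 145.38 m.
That is lower than the 148.0 m at A, so the point is downgradient.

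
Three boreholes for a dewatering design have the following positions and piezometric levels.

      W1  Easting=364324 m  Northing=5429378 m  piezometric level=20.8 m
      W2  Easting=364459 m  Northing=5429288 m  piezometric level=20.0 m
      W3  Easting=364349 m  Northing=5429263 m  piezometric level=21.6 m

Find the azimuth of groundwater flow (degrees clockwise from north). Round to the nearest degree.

052°

With h = a·x + b·y + c and W1 as origin, the differences give:
  135·a + (-90)·b = -0.8
  25·a + (-115)·b = +0.8
Eliminate b (×(-115) and ×(-90), subtract): -13275·a = 164.00 → a = ∂h/∂x = -0.01235
Back-substitute: b = ∂h/∂y = -0.009642.
Flow direction (−∇h) has components (+0.01235 E, +0.009642 N).
Azimuth = atan2(E, N) = atan2(+0.01235, +0.009642) = 52.0° ≈ 052°.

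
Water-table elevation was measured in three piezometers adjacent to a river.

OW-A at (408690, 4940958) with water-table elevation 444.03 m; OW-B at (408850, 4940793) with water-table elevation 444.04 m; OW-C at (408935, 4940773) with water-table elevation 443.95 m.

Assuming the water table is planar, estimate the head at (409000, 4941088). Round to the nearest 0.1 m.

With h = a·x + b·y + c and OW-A as origin, the differences give:
  160·a + (-165)·b = +0.01
  245·a + (-185)·b = -0.08
Eliminate b (×(-185) and ×(-165), subtract): 10825·a = -15.050 → a = ∂h/∂x = -0.001390
Back-substitute: b = ∂h/∂y = -0.001409.
h(409000, 4941088) = 444.03 + (-0.001390)·(310) + (-0.001409)·(130) = 444.03 -0.431 -0.183 = 443.416 m.

443.4 m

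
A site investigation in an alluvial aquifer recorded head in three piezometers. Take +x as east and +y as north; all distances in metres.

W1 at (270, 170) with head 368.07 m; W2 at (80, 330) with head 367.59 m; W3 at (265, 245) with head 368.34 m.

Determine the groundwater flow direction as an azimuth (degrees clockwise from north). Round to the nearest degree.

Taking W1 as reference: W2−W1 = (-190, 160, -0.48); W3−W1 = (-5, 75, +0.27).
Determinant of the coordinate differences = (-190)·75 − (-5)·160 = -13450.
∂h/∂x = [(-0.48)·75 − (+0.27)·160] / -13450 = +0.005888
∂h/∂y = [(-190)·(+0.27) − (-5)·(-0.48)] / -13450 = +0.003993
Flow direction (−∇h) has components (-0.005888 E, -0.003993 N).
Azimuth = atan2(E, N) = atan2(-0.005888, -0.003993) = 235.9° ≈ 236°.

236°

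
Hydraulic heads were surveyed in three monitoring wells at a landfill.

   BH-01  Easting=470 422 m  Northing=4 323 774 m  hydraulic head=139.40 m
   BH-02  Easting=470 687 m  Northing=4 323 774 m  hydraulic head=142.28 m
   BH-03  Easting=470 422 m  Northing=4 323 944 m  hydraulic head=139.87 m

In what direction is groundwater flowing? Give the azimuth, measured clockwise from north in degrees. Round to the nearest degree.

256°

∂h/∂x = (142.28 − 139.40) / (470687 − 470422) = +0.01087
∂h/∂y = (139.87 − 139.40) / (4323944 − 4323774) = +0.002765
Flow direction (−∇h) has components (-0.01087 E, -0.002765 N).
Azimuth = atan2(E, N) = atan2(-0.01087, -0.002765) = 255.7° ≈ 256°.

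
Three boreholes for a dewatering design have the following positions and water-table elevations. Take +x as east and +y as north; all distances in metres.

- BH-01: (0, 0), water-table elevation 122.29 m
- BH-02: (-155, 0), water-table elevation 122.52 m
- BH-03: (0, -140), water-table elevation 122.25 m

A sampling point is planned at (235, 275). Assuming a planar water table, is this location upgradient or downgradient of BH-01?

downgradient

∂h/∂x = (122.52 − 122.29) / (-155 − 0) = -0.001484
∂h/∂y = (122.25 − 122.29) / (-140 − 0) = +0.0002857
Head at (235, 275) = 122.29 + (-0.001484)·(235) + (+0.0002857)·(275) = 122.02 m.
That is lower than the 122.29 m at BH-01, so the point is downgradient.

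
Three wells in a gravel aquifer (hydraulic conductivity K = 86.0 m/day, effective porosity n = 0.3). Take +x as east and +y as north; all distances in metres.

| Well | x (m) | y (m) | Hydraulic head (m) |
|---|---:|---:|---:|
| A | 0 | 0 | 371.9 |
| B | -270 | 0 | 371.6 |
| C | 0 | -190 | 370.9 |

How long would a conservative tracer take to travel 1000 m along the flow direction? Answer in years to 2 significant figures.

1.8 years

∂h/∂x = (371.6 − 371.9) / (-270 − 0) = +0.001111
∂h/∂y = (370.9 − 371.9) / (-190 − 0) = +0.005263
|∇h| = √(0.001111² + 0.005263²) = 0.005379
Seepage velocity v = K·i/n = 86.0 × 0.005379 / 0.3 = 1.542 m/day.
t = 1000 / 1.542 = 648.5 days = 1.78 years.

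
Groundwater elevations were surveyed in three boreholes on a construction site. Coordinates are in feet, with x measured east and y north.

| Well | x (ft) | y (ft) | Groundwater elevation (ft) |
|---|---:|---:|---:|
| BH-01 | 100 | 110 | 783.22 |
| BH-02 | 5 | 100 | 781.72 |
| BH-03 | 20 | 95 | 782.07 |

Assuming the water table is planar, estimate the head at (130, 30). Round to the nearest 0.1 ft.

With h = a·x + b·y + c and BH-01 as origin, the differences give:
  (-95)·a + (-10)·b = -1.50
  (-80)·a + (-15)·b = -1.15
Eliminate b (×(-15) and ×(-10), subtract): 625·a = 11.000 → a = ∂h/∂x = +0.01760
Back-substitute: b = ∂h/∂y = -0.01720.
h(130, 30) = 783.22 + (+0.01760)·(30) + (-0.01720)·(-80) = 783.22 +0.528 +1.376 = 785.124 ft.

785.1 ft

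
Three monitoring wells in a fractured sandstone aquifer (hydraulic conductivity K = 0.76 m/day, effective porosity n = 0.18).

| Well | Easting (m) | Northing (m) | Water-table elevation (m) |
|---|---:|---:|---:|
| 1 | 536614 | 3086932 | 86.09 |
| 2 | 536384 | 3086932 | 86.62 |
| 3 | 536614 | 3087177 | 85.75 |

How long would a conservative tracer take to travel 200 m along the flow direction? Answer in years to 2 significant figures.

∂h/∂x = (86.62 − 86.09) / (536384 − 536614) = -0.002304
∂h/∂y = (85.75 − 86.09) / (3087177 − 3086932) = -0.001388
|∇h| = √(-0.002304² + -0.001388²) = 0.00269
Seepage velocity v = K·i/n = 0.76 × 0.00269 / 0.18 = 0.01136 m/day.
t = 200 / 0.01136 = 1.761e+04 days = 48.2 years.

48 years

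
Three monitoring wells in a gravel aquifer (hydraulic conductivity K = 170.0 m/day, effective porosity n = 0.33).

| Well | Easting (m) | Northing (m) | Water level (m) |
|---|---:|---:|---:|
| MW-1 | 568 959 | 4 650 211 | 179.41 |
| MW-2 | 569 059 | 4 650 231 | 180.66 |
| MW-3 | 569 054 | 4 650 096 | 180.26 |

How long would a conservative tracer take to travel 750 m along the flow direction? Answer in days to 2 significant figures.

Differences from MW-1: to MW-2 (Δx, Δy, Δh) = (100, 20, +1.25); to MW-3 = (95, -115, +0.85).
Solve a·Δx + b·Δy = Δh: det = 100·(-115) − 95·20 = -13400.
∂h/∂x = [(+1.25)·(-115) − (+0.85)·20] / -13400 = +0.01200
∂h/∂y = [100·(+0.85) − 95·(+1.25)] / -13400 = +0.002519
|∇h| = √(0.01200² + 0.002519²) = 0.01226
Seepage velocity v = K·i/n = 170.0 × 0.01226 / 0.33 = 6.316 m/day.
t = 750 / 6.316 = 118.7 days.

120 days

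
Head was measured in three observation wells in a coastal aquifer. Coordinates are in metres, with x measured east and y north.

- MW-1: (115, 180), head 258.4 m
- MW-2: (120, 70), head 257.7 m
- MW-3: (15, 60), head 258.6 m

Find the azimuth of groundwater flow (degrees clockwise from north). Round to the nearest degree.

123°

Taking MW-1 as reference: MW-2−MW-1 = (5, -110, -0.7); MW-3−MW-1 = (-100, -120, +0.2).
Solve a·Δx + b·Δy = Δh: det = 5·(-120) − (-100)·(-110) = -11600.
∂h/∂x = [(-0.7)·(-120) − (+0.2)·(-110)] / -11600 = -0.009138
∂h/∂y = [5·(+0.2) − (-100)·(-0.7)] / -11600 = +0.005948
Flow direction (−∇h) has components (+0.009138 E, -0.005948 N).
Azimuth = atan2(E, N) = atan2(+0.009138, -0.005948) = 123.1° ≈ 123°.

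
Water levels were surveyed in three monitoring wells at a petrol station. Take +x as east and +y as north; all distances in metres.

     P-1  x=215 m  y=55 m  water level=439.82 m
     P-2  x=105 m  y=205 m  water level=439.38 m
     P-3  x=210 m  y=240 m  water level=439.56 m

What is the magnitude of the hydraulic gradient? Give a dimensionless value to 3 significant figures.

Taking P-1 as reference: P-2−P-1 = (-110, 150, -0.44); P-3−P-1 = (-5, 185, -0.26).
Solve a·Δx + b·Δy = Δh: det = (-110)·185 − (-5)·150 = -19600.
∂h/∂x = [(-0.44)·185 − (-0.26)·150] / -19600 = +0.002163
∂h/∂y = [(-110)·(-0.26) − (-5)·(-0.44)] / -19600 = -0.001347
|∇h| = √(0.002163² + -0.001347²) = 0.002548

0.00255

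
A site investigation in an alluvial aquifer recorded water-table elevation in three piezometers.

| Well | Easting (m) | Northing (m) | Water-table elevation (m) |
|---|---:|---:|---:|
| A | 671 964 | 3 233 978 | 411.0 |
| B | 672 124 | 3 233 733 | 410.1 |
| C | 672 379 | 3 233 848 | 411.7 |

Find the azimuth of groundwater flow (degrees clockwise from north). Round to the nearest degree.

211°

Taking A as reference: B−A = (160, -245, -0.9); C−A = (415, -130, +0.7).
Determinant of the coordinate differences = 160·(-130) − 415·(-245) = 80875.
∂h/∂x = [(-0.9)·(-130) − (+0.7)·(-245)] / 80875 = +0.003567
∂h/∂y = [160·(+0.7) − 415·(-0.9)] / 80875 = +0.006003
Flow direction (−∇h) has components (-0.003567 E, -0.006003 N).
Azimuth = atan2(E, N) = atan2(-0.003567, -0.006003) = 210.7° ≈ 211°.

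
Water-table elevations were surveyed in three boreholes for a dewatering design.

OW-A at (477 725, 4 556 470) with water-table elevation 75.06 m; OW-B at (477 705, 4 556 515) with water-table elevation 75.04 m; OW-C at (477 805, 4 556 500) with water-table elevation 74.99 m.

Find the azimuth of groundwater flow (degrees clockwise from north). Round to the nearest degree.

040°

Taking OW-A as reference: OW-B−OW-A = (-20, 45, -0.02); OW-C−OW-A = (80, 30, -0.07).
Determinant of the coordinate differences = (-20)·30 − 80·45 = -4200.
∂h/∂x = [(-0.02)·30 − (-0.07)·45] / -4200 = -0.0006071
∂h/∂y = [(-20)·(-0.07) − 80·(-0.02)] / -4200 = -0.0007143
Flow direction (−∇h) has components (+0.0006071 E, +0.0007143 N).
Azimuth = atan2(E, N) = atan2(+0.0006071, +0.0007143) = 40.4° ≈ 040°.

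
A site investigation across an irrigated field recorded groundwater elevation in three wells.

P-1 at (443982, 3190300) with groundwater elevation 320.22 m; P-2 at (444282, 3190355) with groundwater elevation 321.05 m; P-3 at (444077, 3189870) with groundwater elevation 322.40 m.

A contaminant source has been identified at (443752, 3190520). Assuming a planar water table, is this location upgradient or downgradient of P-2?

downgradient

With h = a·x + b·y + c and P-1 as origin, the differences give:
  300·a + 55·b = +0.83
  95·a + (-430)·b = +2.18
Eliminate b (×(-430) and ×55, subtract): -134225·a = -476.800 → a = ∂h/∂x = +0.003552
Back-substitute: b = ∂h/∂y = -0.004285.
Head at (443752, 3190520) = 320.22 + (+0.003552)·(-230) + (-0.004285)·(220) = 318.46 m.
That is lower than the 321.05 m at P-2, so the point is downgradient.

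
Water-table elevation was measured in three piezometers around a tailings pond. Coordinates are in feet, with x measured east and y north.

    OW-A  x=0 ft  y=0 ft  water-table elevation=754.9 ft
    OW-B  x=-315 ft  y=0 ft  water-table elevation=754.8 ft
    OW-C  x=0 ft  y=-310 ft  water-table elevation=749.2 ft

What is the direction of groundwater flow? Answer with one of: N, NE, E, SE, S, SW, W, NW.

∂h/∂x = (754.8 − 754.9) / (-315 − 0) = +0.0003175
∂h/∂y = (749.2 − 754.9) / (-310 − 0) = +0.01839
Flow = −∇h = (-0.0003175 east, -0.01839 north), which points south.

S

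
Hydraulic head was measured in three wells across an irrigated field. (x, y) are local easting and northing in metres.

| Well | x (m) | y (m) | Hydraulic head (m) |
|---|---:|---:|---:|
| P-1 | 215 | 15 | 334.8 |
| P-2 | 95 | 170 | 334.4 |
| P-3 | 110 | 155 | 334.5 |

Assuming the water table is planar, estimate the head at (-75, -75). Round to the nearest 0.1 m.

With h = a·x + b·y + c and P-1 as origin, the differences give:
  (-120)·a + 155·b = -0.4
  (-105)·a + 140·b = -0.3
Eliminate b (×140 and ×155, subtract): -525·a = -9.50 → a = ∂h/∂x = +0.01810
Back-substitute: b = ∂h/∂y = +0.01143.
h(-75, -75) = 334.8 + (+0.01810)·(-290) + (+0.01143)·(-90) = 334.8 -5.248 -1.029 = 328.524 m.

328.5 m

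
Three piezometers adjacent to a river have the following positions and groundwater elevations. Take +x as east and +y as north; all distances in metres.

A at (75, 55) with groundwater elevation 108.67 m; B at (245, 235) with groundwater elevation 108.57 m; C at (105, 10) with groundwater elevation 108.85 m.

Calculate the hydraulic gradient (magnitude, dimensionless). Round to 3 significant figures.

Taking A as reference: B−A = (170, 180, -0.10); C−A = (30, -45, +0.18).
Solve a·Δx + b·Δy = Δh: det = 170·(-45) − 30·180 = -13050.
∂h/∂x = [(-0.10)·(-45) − (+0.18)·180] / -13050 = +0.002138
∂h/∂y = [170·(+0.18) − 30·(-0.10)] / -13050 = -0.002575
|∇h| = √(0.002138² + -0.002575²) = 0.003347

0.00335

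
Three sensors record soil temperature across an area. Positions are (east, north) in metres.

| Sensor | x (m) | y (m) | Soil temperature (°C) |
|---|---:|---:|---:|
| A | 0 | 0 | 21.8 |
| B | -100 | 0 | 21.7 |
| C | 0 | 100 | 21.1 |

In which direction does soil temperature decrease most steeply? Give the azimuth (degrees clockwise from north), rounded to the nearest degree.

∂T/∂x = (21.7 − 21.8) / (-100 − 0) = +0.001000
∂T/∂y = (21.1 − 21.8) / (100 − 0) = -0.007000
Steepest decrease is along −∇f: components (-0.001000 E, +0.007000 N).
Azimuth = atan2(-0.001000, +0.007000) = 351.9° ≈ 352°.

352°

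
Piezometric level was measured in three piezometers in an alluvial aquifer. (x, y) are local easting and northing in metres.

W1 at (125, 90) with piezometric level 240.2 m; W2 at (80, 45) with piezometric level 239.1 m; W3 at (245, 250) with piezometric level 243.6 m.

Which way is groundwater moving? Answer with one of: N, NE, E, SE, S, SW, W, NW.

SW

Three-point gradient (reference W1): Δ to W2 = (-45, -45, -1.1), Δ to W3 = (120, 160, +3.4).
∂h/∂x = +0.01278, ∂h/∂y = +0.01167 (det = -1800).
Flow = −∇h = (-0.01278 east, -0.01167 north), which points southwest.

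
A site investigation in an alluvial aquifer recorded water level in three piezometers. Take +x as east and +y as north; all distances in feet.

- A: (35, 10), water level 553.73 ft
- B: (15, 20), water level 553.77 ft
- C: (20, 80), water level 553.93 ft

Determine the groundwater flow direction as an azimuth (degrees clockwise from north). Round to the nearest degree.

Three-point gradient (reference A): Δ to B = (-20, 10, +0.04), Δ to C = (-15, 70, +0.20).
∂h/∂x = -0.0006400, ∂h/∂y = +0.002720 (det = -1250).
Flow direction (−∇h) has components (+0.0006400 E, -0.002720 N).
Azimuth = atan2(E, N) = atan2(+0.0006400, -0.002720) = 166.8° ≈ 167°.

167°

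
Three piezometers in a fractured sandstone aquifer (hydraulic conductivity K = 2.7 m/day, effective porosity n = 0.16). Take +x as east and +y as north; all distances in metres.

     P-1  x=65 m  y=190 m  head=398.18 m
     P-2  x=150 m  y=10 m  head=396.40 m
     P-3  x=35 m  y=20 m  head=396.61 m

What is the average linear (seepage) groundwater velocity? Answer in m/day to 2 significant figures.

0.16 m/day

Taking P-1 as reference: P-2−P-1 = (85, -180, -1.78); P-3−P-1 = (-30, -170, -1.57).
Determinant of the coordinate differences = 85·(-170) − (-30)·(-180) = -19850.
∂h/∂x = [(-1.78)·(-170) − (-1.57)·(-180)] / -19850 = -0.001008
∂h/∂y = [85·(-1.57) − (-30)·(-1.78)] / -19850 = +0.009413
|∇h| = √(-0.001008² + 0.009413²) = 0.009467
Seepage velocity v = K·i/n = 2.7 × 0.009467 / 0.16 = 0.1598 m/day.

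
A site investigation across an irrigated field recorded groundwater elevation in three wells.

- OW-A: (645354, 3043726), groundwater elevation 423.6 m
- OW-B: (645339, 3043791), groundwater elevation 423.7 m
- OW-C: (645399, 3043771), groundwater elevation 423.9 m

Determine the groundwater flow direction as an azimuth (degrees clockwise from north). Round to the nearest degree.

239°

Three-point gradient (reference OW-A): Δ to OW-B = (-15, 65, +0.1), Δ to OW-C = (45, 45, +0.3).
∂h/∂x = +0.004167, ∂h/∂y = +0.002500 (det = -3600).
Flow direction (−∇h) has components (-0.004167 E, -0.002500 N).
Azimuth = atan2(E, N) = atan2(-0.004167, -0.002500) = 239.0° ≈ 239°.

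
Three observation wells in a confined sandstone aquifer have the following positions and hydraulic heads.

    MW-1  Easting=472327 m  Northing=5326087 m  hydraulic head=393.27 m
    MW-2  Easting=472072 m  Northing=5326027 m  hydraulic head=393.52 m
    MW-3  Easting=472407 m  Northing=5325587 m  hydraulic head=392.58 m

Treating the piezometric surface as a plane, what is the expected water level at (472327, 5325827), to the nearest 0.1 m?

393.0 m

Differences from MW-1: to MW-2 (Δx, Δy, Δh) = (-255, -60, +0.25); to MW-3 = (80, -500, -0.69).
Determinant of the coordinate differences = (-255)·(-500) − 80·(-60) = 132300.
∂h/∂x = [(+0.25)·(-500) − (-0.69)·(-60)] / 132300 = -0.001258
∂h/∂y = [(-255)·(-0.69) − 80·(+0.25)] / 132300 = +0.001179
h(472327, 5325827) = 393.27 + (-0.001258)·(0) + (+0.001179)·(-260) = 393.27 -0.000 -0.306 = 392.964 m.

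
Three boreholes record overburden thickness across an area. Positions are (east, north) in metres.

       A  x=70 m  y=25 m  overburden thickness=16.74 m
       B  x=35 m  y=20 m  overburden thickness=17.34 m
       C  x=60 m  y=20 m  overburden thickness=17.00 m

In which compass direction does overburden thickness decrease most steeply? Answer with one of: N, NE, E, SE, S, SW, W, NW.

Differences from A: to B (Δx, Δy, Δh) = (-35, -5, +0.60); to C = (-10, -5, +0.26).
Determinant of the coordinate differences = (-35)·(-5) − (-10)·(-5) = 125.
∂d/∂x = [(+0.60)·(-5) − (+0.26)·(-5)] / 125 = -0.01360
∂d/∂y = [(-35)·(+0.26) − (-10)·(+0.60)] / 125 = -0.02480
Steepest decrease is along −∇f = (+0.01360 E, +0.02480 N) → northeast.

NE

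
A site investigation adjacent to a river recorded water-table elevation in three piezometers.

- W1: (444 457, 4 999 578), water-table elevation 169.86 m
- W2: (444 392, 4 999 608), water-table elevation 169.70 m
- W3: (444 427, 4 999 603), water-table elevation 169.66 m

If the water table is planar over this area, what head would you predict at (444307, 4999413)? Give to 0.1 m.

With h = a·x + b·y + c and W1 as origin, the differences give:
  (-65)·a + 30·b = -0.16
  (-30)·a + 25·b = -0.20
Eliminate b (×25 and ×30, subtract): -725·a = 2.000 → a = ∂h/∂x = -0.002759
Back-substitute: b = ∂h/∂y = -0.01131.
h(444307, 4999413) = 169.86 + (-0.002759)·(-150) + (-0.01131)·(-165) = 169.86 +0.414 +1.866 = 172.140 m.

172.1 m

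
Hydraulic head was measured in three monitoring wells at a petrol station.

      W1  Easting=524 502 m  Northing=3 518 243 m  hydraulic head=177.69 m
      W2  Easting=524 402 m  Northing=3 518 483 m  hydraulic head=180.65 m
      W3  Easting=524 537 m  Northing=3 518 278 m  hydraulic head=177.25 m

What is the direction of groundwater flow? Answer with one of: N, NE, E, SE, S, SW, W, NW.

E

Three-point gradient (reference W1): Δ to W2 = (-100, 240, +2.96), Δ to W3 = (35, 35, -0.44).
∂h/∂x = -0.01758, ∂h/∂y = +0.005008 (det = -11900).
Flow = −∇h = (+0.01758 east, -0.005008 north), which points east.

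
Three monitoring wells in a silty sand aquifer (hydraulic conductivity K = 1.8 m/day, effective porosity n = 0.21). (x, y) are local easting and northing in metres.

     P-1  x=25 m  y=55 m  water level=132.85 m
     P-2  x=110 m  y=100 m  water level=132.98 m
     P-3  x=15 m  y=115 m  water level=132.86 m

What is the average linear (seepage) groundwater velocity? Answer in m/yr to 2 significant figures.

4.3 m/yr

Three-point gradient (reference P-1): Δ to P-2 = (85, 45, +0.13), Δ to P-3 = (-10, 60, +0.01).
∂h/∂x = +0.001324, ∂h/∂y = +0.0003874 (det = 5550).
|∇h| = √(0.001324² + 0.0003874²) = 0.00138
Seepage velocity v = K·i/n = 1.8 × 0.00138 / 0.21 = 0.01183 m/day = 4.321 m/yr.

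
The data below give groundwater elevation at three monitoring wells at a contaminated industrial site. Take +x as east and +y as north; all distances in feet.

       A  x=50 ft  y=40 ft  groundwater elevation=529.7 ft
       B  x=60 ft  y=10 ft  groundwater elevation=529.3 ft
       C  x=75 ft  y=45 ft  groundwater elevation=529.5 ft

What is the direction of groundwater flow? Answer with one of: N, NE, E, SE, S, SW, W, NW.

Differences from A: to B (Δx, Δy, Δh) = (10, -30, -0.4); to C = (25, 5, -0.2).
Solve a·Δx + b·Δy = Δh: det = 10·5 − 25·(-30) = 800.
∂h/∂x = [(-0.4)·5 − (-0.2)·(-30)] / 800 = -0.01000
∂h/∂y = [10·(-0.2) − 25·(-0.4)] / 800 = +0.01000
Flow = −∇h = (+0.01000 east, -0.01000 north), which points southeast.

SE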